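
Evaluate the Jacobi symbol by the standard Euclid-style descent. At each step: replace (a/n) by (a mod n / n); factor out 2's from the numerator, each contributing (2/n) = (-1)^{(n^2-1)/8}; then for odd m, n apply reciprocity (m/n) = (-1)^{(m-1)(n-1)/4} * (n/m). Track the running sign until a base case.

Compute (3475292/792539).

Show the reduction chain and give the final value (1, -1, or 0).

(3475292/792539): 3475292 mod 792539 = 305136, so (3475292/792539) = (305136/792539)
factor out 2^4: 305136 = 2^4·19071; with 792539 mod 8 = 3, (2/792539) = -1; sign now +1; continue with (19071/792539)
flip (19071/792539) -> (792539/19071): both odd, 19071 mod 4 = 3, 792539 mod 4 = 3, so the flip contributes -1; sign now -1
(792539/19071): 792539 mod 19071 = 10628, so (792539/19071) = (10628/19071)
factor out 2^2: 10628 = 2^2·2657; with 19071 mod 8 = 7, (2/19071) = +1; sign now -1; continue with (2657/19071)
flip (2657/19071) -> (19071/2657): both odd, 2657 mod 4 = 1, 19071 mod 4 = 3, so the flip contributes +1; sign now -1
(19071/2657): 19071 mod 2657 = 472, so (19071/2657) = (472/2657)
factor out 2^3: 472 = 2^3·59; with 2657 mod 8 = 1, (2/2657) = +1; sign now -1; continue with (59/2657)
flip (59/2657) -> (2657/59): both odd, 59 mod 4 = 3, 2657 mod 4 = 1, so the flip contributes +1; sign now -1
(2657/59): 2657 mod 59 = 2, so (2657/59) = (2/59)
factor out 2^1: 2 = 2^1·1; with 59 mod 8 = 3, (2/59) = -1; sign now +1; continue with (1/59)
reached (1/59) = 1, so the symbol is +1

1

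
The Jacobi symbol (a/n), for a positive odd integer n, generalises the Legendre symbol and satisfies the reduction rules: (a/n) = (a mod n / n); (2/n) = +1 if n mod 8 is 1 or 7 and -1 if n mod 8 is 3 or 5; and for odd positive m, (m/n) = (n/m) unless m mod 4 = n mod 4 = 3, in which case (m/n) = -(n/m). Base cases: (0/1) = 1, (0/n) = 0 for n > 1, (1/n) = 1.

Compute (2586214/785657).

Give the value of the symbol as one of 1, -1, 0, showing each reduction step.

-1

(2586214/785657) = (229243/785657)   [reduce mod 785657]
reciprocity: (229243/785657) = +1·(785657/229243) since 229243 mod 4 = 3, 785657 mod 4 = 1; sign now +1
(785657/229243) = (97928/229243)   [reduce mod 229243]
97928 = 2^3·12241; (2/229243) = -1 since 229243 mod 8 = 3, so (97928/229243) = (-1)^3·(12241/229243); sign now -1
reciprocity: (12241/229243) = +1·(229243/12241) since 12241 mod 4 = 1, 229243 mod 4 = 3; sign now -1
(229243/12241) = (8905/12241)   [reduce mod 12241]
reciprocity: (8905/12241) = +1·(12241/8905) since 8905 mod 4 = 1, 12241 mod 4 = 1; sign now -1
(12241/8905) = (3336/8905)   [reduce mod 8905]
3336 = 2^3·417; (2/8905) = +1 since 8905 mod 8 = 1, so (3336/8905) = (+1)^3·(417/8905); sign now -1
reciprocity: (417/8905) = +1·(8905/417) since 417 mod 4 = 1, 8905 mod 4 = 1; sign now -1
(8905/417) = (148/417)   [reduce mod 417]
148 = 2^2·37; (2/417) = +1 since 417 mod 8 = 1, so (148/417) = (+1)^2·(37/417); sign now -1
reciprocity: (37/417) = +1·(417/37) since 37 mod 4 = 1, 417 mod 4 = 1; sign now -1
(417/37) = (10/37)   [reduce mod 37]
10 = 2^1·5; (2/37) = -1 since 37 mod 8 = 5, so (10/37) = (-1)^1·(5/37); sign now +1
reciprocity: (5/37) = +1·(37/5) since 5 mod 4 = 1, 37 mod 4 = 1; sign now +1
(37/5) = (2/5)   [reduce mod 5]
2 = 2^1·1; (2/5) = -1 since 5 mod 8 = 5, so (2/5) = (-1)^1·(1/5); sign now -1
(1/5) = 1; final value = sign = -1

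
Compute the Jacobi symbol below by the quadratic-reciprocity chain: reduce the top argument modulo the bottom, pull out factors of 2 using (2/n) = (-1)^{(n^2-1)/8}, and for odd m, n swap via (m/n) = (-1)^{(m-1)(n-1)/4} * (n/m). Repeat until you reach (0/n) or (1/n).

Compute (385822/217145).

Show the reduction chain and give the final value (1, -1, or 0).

(385822/217145): 385822 mod 217145 = 168677, so (385822/217145) = (168677/217145)
flip (168677/217145) -> (217145/168677): both odd, 168677 mod 4 = 1, 217145 mod 4 = 1, so the flip contributes +1; sign now +1
(217145/168677): 217145 mod 168677 = 48468, so (217145/168677) = (48468/168677)
factor out 2^2: 48468 = 2^2·12117; with 168677 mod 8 = 5, (2/168677) = -1; sign now +1; continue with (12117/168677)
flip (12117/168677) -> (168677/12117): both odd, 12117 mod 4 = 1, 168677 mod 4 = 1, so the flip contributes +1; sign now +1
(168677/12117): 168677 mod 12117 = 11156, so (168677/12117) = (11156/12117)
factor out 2^2: 11156 = 2^2·2789; with 12117 mod 8 = 5, (2/12117) = -1; sign now +1; continue with (2789/12117)
flip (2789/12117) -> (12117/2789): both odd, 2789 mod 4 = 1, 12117 mod 4 = 1, so the flip contributes +1; sign now +1
(12117/2789): 12117 mod 2789 = 961, so (12117/2789) = (961/2789)
flip (961/2789) -> (2789/961): both odd, 961 mod 4 = 1, 2789 mod 4 = 1, so the flip contributes +1; sign now +1
(2789/961): 2789 mod 961 = 867, so (2789/961) = (867/961)
flip (867/961) -> (961/867): both odd, 867 mod 4 = 3, 961 mod 4 = 1, so the flip contributes +1; sign now +1
(961/867): 961 mod 867 = 94, so (961/867) = (94/867)
factor out 2^1: 94 = 2^1·47; with 867 mod 8 = 3, (2/867) = -1; sign now -1; continue with (47/867)
flip (47/867) -> (867/47): both odd, 47 mod 4 = 3, 867 mod 4 = 3, so the flip contributes -1; sign now +1
(867/47): 867 mod 47 = 21, so (867/47) = (21/47)
flip (21/47) -> (47/21): both odd, 21 mod 4 = 1, 47 mod 4 = 3, so the flip contributes +1; sign now +1
(47/21): 47 mod 21 = 5, so (47/21) = (5/21)
flip (5/21) -> (21/5): both odd, 5 mod 4 = 1, 21 mod 4 = 1, so the flip contributes +1; sign now +1
(21/5): 21 mod 5 = 1, so (21/5) = (1/5)
reached (1/5) = 1, so the symbol is +1

1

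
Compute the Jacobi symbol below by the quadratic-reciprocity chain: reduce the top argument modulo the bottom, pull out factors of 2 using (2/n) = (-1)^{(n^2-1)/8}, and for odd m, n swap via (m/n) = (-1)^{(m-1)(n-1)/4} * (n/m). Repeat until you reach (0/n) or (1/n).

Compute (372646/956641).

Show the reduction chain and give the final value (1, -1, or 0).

372646 = 2^1·186323; (2/956641) = +1 since 956641 mod 8 = 1, so (372646/956641) = (+1)^1·(186323/956641); sign now +1
reciprocity: (186323/956641) = +1·(956641/186323) since 186323 mod 4 = 3, 956641 mod 4 = 1; sign now +1
(956641/186323) = (25026/186323)   [reduce mod 186323]
25026 = 2^1·12513; (2/186323) = -1 since 186323 mod 8 = 3, so (25026/186323) = (-1)^1·(12513/186323); sign now -1
reciprocity: (12513/186323) = +1·(186323/12513) since 12513 mod 4 = 1, 186323 mod 4 = 3; sign now -1
(186323/12513) = (11141/12513)   [reduce mod 12513]
reciprocity: (11141/12513) = +1·(12513/11141) since 11141 mod 4 = 1, 12513 mod 4 = 1; sign now -1
(12513/11141) = (1372/11141)   [reduce mod 11141]
1372 = 2^2·343; (2/11141) = -1 since 11141 mod 8 = 5, so (1372/11141) = (-1)^2·(343/11141); sign now -1
reciprocity: (343/11141) = +1·(11141/343) since 343 mod 4 = 3, 11141 mod 4 = 1; sign now -1
(11141/343) = (165/343)   [reduce mod 343]
reciprocity: (165/343) = +1·(343/165) since 165 mod 4 = 1, 343 mod 4 = 3; sign now -1
(343/165) = (13/165)   [reduce mod 165]
reciprocity: (13/165) = +1·(165/13) since 13 mod 4 = 1, 165 mod 4 = 1; sign now -1
(165/13) = (9/13)   [reduce mod 13]
reciprocity: (9/13) = +1·(13/9) since 9 mod 4 = 1, 13 mod 4 = 1; sign now -1
(13/9) = (4/9)   [reduce mod 9]
4 = 2^2·1; (2/9) = +1 since 9 mod 8 = 1, so (4/9) = (+1)^2·(1/9); sign now -1
(1/9) = 1; final value = sign = -1

-1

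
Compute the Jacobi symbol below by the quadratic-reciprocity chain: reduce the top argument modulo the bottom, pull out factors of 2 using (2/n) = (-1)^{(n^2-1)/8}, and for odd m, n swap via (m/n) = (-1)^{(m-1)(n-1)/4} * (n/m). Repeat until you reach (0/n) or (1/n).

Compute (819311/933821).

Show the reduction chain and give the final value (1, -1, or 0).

reciprocity: (819311/933821) = +1·(933821/819311) since 819311 mod 4 = 3, 933821 mod 4 = 1; sign now +1
(933821/819311) = (114510/819311)   [reduce mod 819311]
114510 = 2^1·57255; (2/819311) = +1 since 819311 mod 8 = 7, so (114510/819311) = (+1)^1·(57255/819311); sign now +1
reciprocity: (57255/819311) = -1·(819311/57255) since 57255 mod 4 = 3, 819311 mod 4 = 3; sign now -1
(819311/57255) = (17741/57255)   [reduce mod 57255]
reciprocity: (17741/57255) = +1·(57255/17741) since 17741 mod 4 = 1, 57255 mod 4 = 3; sign now -1
(57255/17741) = (4032/17741)   [reduce mod 17741]
4032 = 2^6·63; (2/17741) = -1 since 17741 mod 8 = 5, so (4032/17741) = (-1)^6·(63/17741); sign now -1
reciprocity: (63/17741) = +1·(17741/63) since 63 mod 4 = 3, 17741 mod 4 = 1; sign now -1
(17741/63) = (38/63)   [reduce mod 63]
38 = 2^1·19; (2/63) = +1 since 63 mod 8 = 7, so (38/63) = (+1)^1·(19/63); sign now -1
reciprocity: (19/63) = -1·(63/19) since 19 mod 4 = 3, 63 mod 4 = 3; sign now +1
(63/19) = (6/19)   [reduce mod 19]
6 = 2^1·3; (2/19) = -1 since 19 mod 8 = 3, so (6/19) = (-1)^1·(3/19); sign now -1
reciprocity: (3/19) = -1·(19/3) since 3 mod 4 = 3, 19 mod 4 = 3; sign now +1
(19/3) = (1/3)   [reduce mod 3]
(1/3) = 1; final value = sign = +1

1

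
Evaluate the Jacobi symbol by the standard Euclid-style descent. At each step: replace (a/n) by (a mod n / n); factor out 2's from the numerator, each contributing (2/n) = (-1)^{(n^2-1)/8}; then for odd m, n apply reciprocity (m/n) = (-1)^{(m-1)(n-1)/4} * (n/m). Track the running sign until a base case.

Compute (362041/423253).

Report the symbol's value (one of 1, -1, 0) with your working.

flip (362041/423253) -> (423253/362041): both odd, 362041 mod 4 = 1, 423253 mod 4 = 1, so the flip contributes +1; sign now +1
(423253/362041): 423253 mod 362041 = 61212, so (423253/362041) = (61212/362041)
factor out 2^2: 61212 = 2^2·15303; with 362041 mod 8 = 1, (2/362041) = +1; sign now +1; continue with (15303/362041)
flip (15303/362041) -> (362041/15303): both odd, 15303 mod 4 = 3, 362041 mod 4 = 1, so the flip contributes +1; sign now +1
(362041/15303): 362041 mod 15303 = 10072, so (362041/15303) = (10072/15303)
factor out 2^3: 10072 = 2^3·1259; with 15303 mod 8 = 7, (2/15303) = +1; sign now +1; continue with (1259/15303)
flip (1259/15303) -> (15303/1259): both odd, 1259 mod 4 = 3, 15303 mod 4 = 3, so the flip contributes -1; sign now -1
(15303/1259): 15303 mod 1259 = 195, so (15303/1259) = (195/1259)
flip (195/1259) -> (1259/195): both odd, 195 mod 4 = 3, 1259 mod 4 = 3, so the flip contributes -1; sign now +1
(1259/195): 1259 mod 195 = 89, so (1259/195) = (89/195)
flip (89/195) -> (195/89): both odd, 89 mod 4 = 1, 195 mod 4 = 3, so the flip contributes +1; sign now +1
(195/89): 195 mod 89 = 17, so (195/89) = (17/89)
flip (17/89) -> (89/17): both odd, 17 mod 4 = 1, 89 mod 4 = 1, so the flip contributes +1; sign now +1
(89/17): 89 mod 17 = 4, so (89/17) = (4/17)
factor out 2^2: 4 = 2^2·1; with 17 mod 8 = 1, (2/17) = +1; sign now +1; continue with (1/17)
reached (1/17) = 1, so the symbol is +1

1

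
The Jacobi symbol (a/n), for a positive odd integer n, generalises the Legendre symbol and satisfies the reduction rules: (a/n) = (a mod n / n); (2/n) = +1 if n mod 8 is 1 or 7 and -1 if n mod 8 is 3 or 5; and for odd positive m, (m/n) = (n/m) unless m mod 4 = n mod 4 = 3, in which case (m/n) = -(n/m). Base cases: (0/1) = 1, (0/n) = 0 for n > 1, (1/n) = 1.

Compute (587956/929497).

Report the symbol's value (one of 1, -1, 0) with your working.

587956 = 2^2·146989; (2/929497) = +1 since 929497 mod 8 = 1, so (587956/929497) = (+1)^2·(146989/929497); sign now +1
reciprocity: (146989/929497) = +1·(929497/146989) since 146989 mod 4 = 1, 929497 mod 4 = 1; sign now +1
(929497/146989) = (47563/146989)   [reduce mod 146989]
reciprocity: (47563/146989) = +1·(146989/47563) since 47563 mod 4 = 3, 146989 mod 4 = 1; sign now +1
(146989/47563) = (4300/47563)   [reduce mod 47563]
4300 = 2^2·1075; (2/47563) = -1 since 47563 mod 8 = 3, so (4300/47563) = (-1)^2·(1075/47563); sign now +1
reciprocity: (1075/47563) = -1·(47563/1075) since 1075 mod 4 = 3, 47563 mod 4 = 3; sign now -1
(47563/1075) = (263/1075)   [reduce mod 1075]
reciprocity: (263/1075) = -1·(1075/263) since 263 mod 4 = 3, 1075 mod 4 = 3; sign now +1
(1075/263) = (23/263)   [reduce mod 263]
reciprocity: (23/263) = -1·(263/23) since 23 mod 4 = 3, 263 mod 4 = 3; sign now -1
(263/23) = (10/23)   [reduce mod 23]
10 = 2^1·5; (2/23) = +1 since 23 mod 8 = 7, so (10/23) = (+1)^1·(5/23); sign now -1
reciprocity: (5/23) = +1·(23/5) since 5 mod 4 = 1, 23 mod 4 = 3; sign now -1
(23/5) = (3/5)   [reduce mod 5]
reciprocity: (3/5) = +1·(5/3) since 3 mod 4 = 3, 5 mod 4 = 1; sign now -1
(5/3) = (2/3)   [reduce mod 3]
2 = 2^1·1; (2/3) = -1 since 3 mod 8 = 3, so (2/3) = (-1)^1·(1/3); sign now +1
(1/3) = 1; final value = sign = +1

1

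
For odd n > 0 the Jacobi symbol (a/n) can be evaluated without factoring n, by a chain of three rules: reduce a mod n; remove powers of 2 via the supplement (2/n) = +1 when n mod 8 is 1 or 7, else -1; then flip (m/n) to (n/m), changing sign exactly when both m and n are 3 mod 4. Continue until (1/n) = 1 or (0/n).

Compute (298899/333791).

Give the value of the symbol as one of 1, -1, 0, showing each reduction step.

reciprocity: (298899/333791) = -1·(333791/298899) since 298899 mod 4 = 3, 333791 mod 4 = 3; sign now -1
(333791/298899) = (34892/298899)   [reduce mod 298899]
34892 = 2^2·8723; (2/298899) = -1 since 298899 mod 8 = 3, so (34892/298899) = (-1)^2·(8723/298899); sign now -1
reciprocity: (8723/298899) = -1·(298899/8723) since 8723 mod 4 = 3, 298899 mod 4 = 3; sign now +1
(298899/8723) = (2317/8723)   [reduce mod 8723]
reciprocity: (2317/8723) = +1·(8723/2317) since 2317 mod 4 = 1, 8723 mod 4 = 3; sign now +1
(8723/2317) = (1772/2317)   [reduce mod 2317]
1772 = 2^2·443; (2/2317) = -1 since 2317 mod 8 = 5, so (1772/2317) = (-1)^2·(443/2317); sign now +1
reciprocity: (443/2317) = +1·(2317/443) since 443 mod 4 = 3, 2317 mod 4 = 1; sign now +1
(2317/443) = (102/443)   [reduce mod 443]
102 = 2^1·51; (2/443) = -1 since 443 mod 8 = 3, so (102/443) = (-1)^1·(51/443); sign now -1
reciprocity: (51/443) = -1·(443/51) since 51 mod 4 = 3, 443 mod 4 = 3; sign now +1
(443/51) = (35/51)   [reduce mod 51]
reciprocity: (35/51) = -1·(51/35) since 35 mod 4 = 3, 51 mod 4 = 3; sign now -1
(51/35) = (16/35)   [reduce mod 35]
16 = 2^4·1; (2/35) = -1 since 35 mod 8 = 3, so (16/35) = (-1)^4·(1/35); sign now -1
(1/35) = 1; final value = sign = -1

-1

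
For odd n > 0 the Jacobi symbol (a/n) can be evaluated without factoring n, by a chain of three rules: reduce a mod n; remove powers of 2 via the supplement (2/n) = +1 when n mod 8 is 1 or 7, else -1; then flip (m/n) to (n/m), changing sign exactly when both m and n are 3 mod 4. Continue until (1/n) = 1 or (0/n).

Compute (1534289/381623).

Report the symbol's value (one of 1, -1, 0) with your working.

1

(1534289/381623) = (7797/381623)   [reduce mod 381623]
reciprocity: (7797/381623) = +1·(381623/7797) since 7797 mod 4 = 1, 381623 mod 4 = 3; sign now +1
(381623/7797) = (7367/7797)   [reduce mod 7797]
reciprocity: (7367/7797) = +1·(7797/7367) since 7367 mod 4 = 3, 7797 mod 4 = 1; sign now +1
(7797/7367) = (430/7367)   [reduce mod 7367]
430 = 2^1·215; (2/7367) = +1 since 7367 mod 8 = 7, so (430/7367) = (+1)^1·(215/7367); sign now +1
reciprocity: (215/7367) = -1·(7367/215) since 215 mod 4 = 3, 7367 mod 4 = 3; sign now -1
(7367/215) = (57/215)   [reduce mod 215]
reciprocity: (57/215) = +1·(215/57) since 57 mod 4 = 1, 215 mod 4 = 3; sign now -1
(215/57) = (44/57)   [reduce mod 57]
44 = 2^2·11; (2/57) = +1 since 57 mod 8 = 1, so (44/57) = (+1)^2·(11/57); sign now -1
reciprocity: (11/57) = +1·(57/11) since 11 mod 4 = 3, 57 mod 4 = 1; sign now -1
(57/11) = (2/11)   [reduce mod 11]
2 = 2^1·1; (2/11) = -1 since 11 mod 8 = 3, so (2/11) = (-1)^1·(1/11); sign now +1
(1/11) = 1; final value = sign = +1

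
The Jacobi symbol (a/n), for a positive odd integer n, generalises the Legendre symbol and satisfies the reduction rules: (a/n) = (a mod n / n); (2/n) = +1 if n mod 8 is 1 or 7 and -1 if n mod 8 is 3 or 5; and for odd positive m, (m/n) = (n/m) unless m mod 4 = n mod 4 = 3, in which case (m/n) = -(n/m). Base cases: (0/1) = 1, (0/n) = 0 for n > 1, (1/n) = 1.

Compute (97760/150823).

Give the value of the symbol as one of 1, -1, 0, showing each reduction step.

0

factor out 2^5: 97760 = 2^5·3055; with 150823 mod 8 = 7, (2/150823) = +1; sign now +1; continue with (3055/150823)
flip (3055/150823) -> (150823/3055): both odd, 3055 mod 4 = 3, 150823 mod 4 = 3, so the flip contributes -1; sign now -1
(150823/3055): 150823 mod 3055 = 1128, so (150823/3055) = (1128/3055)
factor out 2^3: 1128 = 2^3·141; with 3055 mod 8 = 7, (2/3055) = +1; sign now -1; continue with (141/3055)
flip (141/3055) -> (3055/141): both odd, 141 mod 4 = 1, 3055 mod 4 = 3, so the flip contributes +1; sign now -1
(3055/141): 3055 mod 141 = 94, so (3055/141) = (94/141)
factor out 2^1: 94 = 2^1·47; with 141 mod 8 = 5, (2/141) = -1; sign now +1; continue with (47/141)
flip (47/141) -> (141/47): both odd, 47 mod 4 = 3, 141 mod 4 = 1, so the flip contributes +1; sign now +1
(141/47): 141 mod 47 = 0, so (141/47) = (0/47)
reached (0/47); gcd(a, n) > 1, so (0/47) = 0 and the symbol is 0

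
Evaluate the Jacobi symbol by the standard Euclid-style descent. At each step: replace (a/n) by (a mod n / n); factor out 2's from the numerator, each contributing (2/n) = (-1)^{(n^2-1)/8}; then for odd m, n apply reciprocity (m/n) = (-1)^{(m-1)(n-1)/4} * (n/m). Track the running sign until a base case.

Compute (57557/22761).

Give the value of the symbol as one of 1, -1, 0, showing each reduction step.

(57557/22761): 57557 mod 22761 = 12035, so (57557/22761) = (12035/22761)
flip (12035/22761) -> (22761/12035): both odd, 12035 mod 4 = 3, 22761 mod 4 = 1, so the flip contributes +1; sign now +1
(22761/12035): 22761 mod 12035 = 10726, so (22761/12035) = (10726/12035)
factor out 2^1: 10726 = 2^1·5363; with 12035 mod 8 = 3, (2/12035) = -1; sign now -1; continue with (5363/12035)
flip (5363/12035) -> (12035/5363): both odd, 5363 mod 4 = 3, 12035 mod 4 = 3, so the flip contributes -1; sign now +1
(12035/5363): 12035 mod 5363 = 1309, so (12035/5363) = (1309/5363)
flip (1309/5363) -> (5363/1309): both odd, 1309 mod 4 = 1, 5363 mod 4 = 3, so the flip contributes +1; sign now +1
(5363/1309): 5363 mod 1309 = 127, so (5363/1309) = (127/1309)
flip (127/1309) -> (1309/127): both odd, 127 mod 4 = 3, 1309 mod 4 = 1, so the flip contributes +1; sign now +1
(1309/127): 1309 mod 127 = 39, so (1309/127) = (39/127)
flip (39/127) -> (127/39): both odd, 39 mod 4 = 3, 127 mod 4 = 3, so the flip contributes -1; sign now -1
(127/39): 127 mod 39 = 10, so (127/39) = (10/39)
factor out 2^1: 10 = 2^1·5; with 39 mod 8 = 7, (2/39) = +1; sign now -1; continue with (5/39)
flip (5/39) -> (39/5): both odd, 5 mod 4 = 1, 39 mod 4 = 3, so the flip contributes +1; sign now -1
(39/5): 39 mod 5 = 4, so (39/5) = (4/5)
factor out 2^2: 4 = 2^2·1; with 5 mod 8 = 5, (2/5) = -1; sign now -1; continue with (1/5)
reached (1/5) = 1, so the symbol is -1

-1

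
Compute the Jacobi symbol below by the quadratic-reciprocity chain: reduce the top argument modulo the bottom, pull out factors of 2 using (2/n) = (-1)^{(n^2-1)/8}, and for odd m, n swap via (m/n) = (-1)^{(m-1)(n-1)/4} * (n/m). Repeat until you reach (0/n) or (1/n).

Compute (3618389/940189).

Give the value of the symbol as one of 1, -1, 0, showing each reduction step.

(3618389/940189): 3618389 mod 940189 = 797822, so (3618389/940189) = (797822/940189)
factor out 2^1: 797822 = 2^1·398911; with 940189 mod 8 = 5, (2/940189) = -1; sign now -1; continue with (398911/940189)
flip (398911/940189) -> (940189/398911): both odd, 398911 mod 4 = 3, 940189 mod 4 = 1, so the flip contributes +1; sign now -1
(940189/398911): 940189 mod 398911 = 142367, so (940189/398911) = (142367/398911)
flip (142367/398911) -> (398911/142367): both odd, 142367 mod 4 = 3, 398911 mod 4 = 3, so the flip contributes -1; sign now +1
(398911/142367): 398911 mod 142367 = 114177, so (398911/142367) = (114177/142367)
flip (114177/142367) -> (142367/114177): both odd, 114177 mod 4 = 1, 142367 mod 4 = 3, so the flip contributes +1; sign now +1
(142367/114177): 142367 mod 114177 = 28190, so (142367/114177) = (28190/114177)
factor out 2^1: 28190 = 2^1·14095; with 114177 mod 8 = 1, (2/114177) = +1; sign now +1; continue with (14095/114177)
flip (14095/114177) -> (114177/14095): both odd, 14095 mod 4 = 3, 114177 mod 4 = 1, so the flip contributes +1; sign now +1
(114177/14095): 114177 mod 14095 = 1417, so (114177/14095) = (1417/14095)
flip (1417/14095) -> (14095/1417): both odd, 1417 mod 4 = 1, 14095 mod 4 = 3, so the flip contributes +1; sign now +1
(14095/1417): 14095 mod 1417 = 1342, so (14095/1417) = (1342/1417)
factor out 2^1: 1342 = 2^1·671; with 1417 mod 8 = 1, (2/1417) = +1; sign now +1; continue with (671/1417)
flip (671/1417) -> (1417/671): both odd, 671 mod 4 = 3, 1417 mod 4 = 1, so the flip contributes +1; sign now +1
(1417/671): 1417 mod 671 = 75, so (1417/671) = (75/671)
flip (75/671) -> (671/75): both odd, 75 mod 4 = 3, 671 mod 4 = 3, so the flip contributes -1; sign now -1
(671/75): 671 mod 75 = 71, so (671/75) = (71/75)
flip (71/75) -> (75/71): both odd, 71 mod 4 = 3, 75 mod 4 = 3, so the flip contributes -1; sign now +1
(75/71): 75 mod 71 = 4, so (75/71) = (4/71)
factor out 2^2: 4 = 2^2·1; with 71 mod 8 = 7, (2/71) = +1; sign now +1; continue with (1/71)
reached (1/71) = 1, so the symbol is +1

1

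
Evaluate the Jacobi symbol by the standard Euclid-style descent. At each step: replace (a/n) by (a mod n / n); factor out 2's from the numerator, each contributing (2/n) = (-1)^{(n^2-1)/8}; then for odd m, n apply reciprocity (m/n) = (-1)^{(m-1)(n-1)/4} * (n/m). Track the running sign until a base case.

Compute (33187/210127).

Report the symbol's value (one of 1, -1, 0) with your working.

-1

reciprocity: (33187/210127) = -1·(210127/33187) since 33187 mod 4 = 3, 210127 mod 4 = 3; sign now -1
(210127/33187) = (11005/33187)   [reduce mod 33187]
reciprocity: (11005/33187) = +1·(33187/11005) since 11005 mod 4 = 1, 33187 mod 4 = 3; sign now -1
(33187/11005) = (172/11005)   [reduce mod 11005]
172 = 2^2·43; (2/11005) = -1 since 11005 mod 8 = 5, so (172/11005) = (-1)^2·(43/11005); sign now -1
reciprocity: (43/11005) = +1·(11005/43) since 43 mod 4 = 3, 11005 mod 4 = 1; sign now -1
(11005/43) = (40/43)   [reduce mod 43]
40 = 2^3·5; (2/43) = -1 since 43 mod 8 = 3, so (40/43) = (-1)^3·(5/43); sign now +1
reciprocity: (5/43) = +1·(43/5) since 5 mod 4 = 1, 43 mod 4 = 3; sign now +1
(43/5) = (3/5)   [reduce mod 5]
reciprocity: (3/5) = +1·(5/3) since 3 mod 4 = 3, 5 mod 4 = 1; sign now +1
(5/3) = (2/3)   [reduce mod 3]
2 = 2^1·1; (2/3) = -1 since 3 mod 8 = 3, so (2/3) = (-1)^1·(1/3); sign now -1
(1/3) = 1; final value = sign = -1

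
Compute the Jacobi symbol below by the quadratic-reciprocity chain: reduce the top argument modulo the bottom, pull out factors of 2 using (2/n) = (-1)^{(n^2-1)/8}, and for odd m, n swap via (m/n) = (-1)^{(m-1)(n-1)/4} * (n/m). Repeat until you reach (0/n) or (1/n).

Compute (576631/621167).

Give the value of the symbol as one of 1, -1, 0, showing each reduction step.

0

reciprocity: (576631/621167) = -1·(621167/576631) since 576631 mod 4 = 3, 621167 mod 4 = 3; sign now -1
(621167/576631) = (44536/576631)   [reduce mod 576631]
44536 = 2^3·5567; (2/576631) = +1 since 576631 mod 8 = 7, so (44536/576631) = (+1)^3·(5567/576631); sign now -1
reciprocity: (5567/576631) = -1·(576631/5567) since 5567 mod 4 = 3, 576631 mod 4 = 3; sign now +1
(576631/5567) = (3230/5567)   [reduce mod 5567]
3230 = 2^1·1615; (2/5567) = +1 since 5567 mod 8 = 7, so (3230/5567) = (+1)^1·(1615/5567); sign now +1
reciprocity: (1615/5567) = -1·(5567/1615) since 1615 mod 4 = 3, 5567 mod 4 = 3; sign now -1
(5567/1615) = (722/1615)   [reduce mod 1615]
722 = 2^1·361; (2/1615) = +1 since 1615 mod 8 = 7, so (722/1615) = (+1)^1·(361/1615); sign now -1
reciprocity: (361/1615) = +1·(1615/361) since 361 mod 4 = 1, 1615 mod 4 = 3; sign now -1
(1615/361) = (171/361)   [reduce mod 361]
reciprocity: (171/361) = +1·(361/171) since 171 mod 4 = 3, 361 mod 4 = 1; sign now -1
(361/171) = (19/171)   [reduce mod 171]
reciprocity: (19/171) = -1·(171/19) since 19 mod 4 = 3, 171 mod 4 = 3; sign now +1
(171/19) = (0/19)   [reduce mod 19]
(0/19) = 0   [gcd(a, n) > 1]; final value = 0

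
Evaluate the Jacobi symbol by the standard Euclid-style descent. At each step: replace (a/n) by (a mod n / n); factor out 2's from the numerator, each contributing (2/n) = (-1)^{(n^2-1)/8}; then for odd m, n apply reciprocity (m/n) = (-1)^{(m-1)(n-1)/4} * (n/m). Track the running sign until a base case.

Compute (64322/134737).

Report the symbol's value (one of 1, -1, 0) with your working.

1

64322 = 2^1·32161; (2/134737) = +1 since 134737 mod 8 = 1, so (64322/134737) = (+1)^1·(32161/134737); sign now +1
reciprocity: (32161/134737) = +1·(134737/32161) since 32161 mod 4 = 1, 134737 mod 4 = 1; sign now +1
(134737/32161) = (6093/32161)   [reduce mod 32161]
reciprocity: (6093/32161) = +1·(32161/6093) since 6093 mod 4 = 1, 32161 mod 4 = 1; sign now +1
(32161/6093) = (1696/6093)   [reduce mod 6093]
1696 = 2^5·53; (2/6093) = -1 since 6093 mod 8 = 5, so (1696/6093) = (-1)^5·(53/6093); sign now -1
reciprocity: (53/6093) = +1·(6093/53) since 53 mod 4 = 1, 6093 mod 4 = 1; sign now -1
(6093/53) = (51/53)   [reduce mod 53]
reciprocity: (51/53) = +1·(53/51) since 51 mod 4 = 3, 53 mod 4 = 1; sign now -1
(53/51) = (2/51)   [reduce mod 51]
2 = 2^1·1; (2/51) = -1 since 51 mod 8 = 3, so (2/51) = (-1)^1·(1/51); sign now +1
(1/51) = 1; final value = sign = +1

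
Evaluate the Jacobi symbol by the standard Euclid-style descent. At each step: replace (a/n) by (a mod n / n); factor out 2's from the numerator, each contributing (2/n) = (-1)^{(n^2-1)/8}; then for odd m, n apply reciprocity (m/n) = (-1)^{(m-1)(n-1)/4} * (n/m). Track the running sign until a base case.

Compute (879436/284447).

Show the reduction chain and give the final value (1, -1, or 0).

-1

(879436/284447): 879436 mod 284447 = 26095, so (879436/284447) = (26095/284447)
flip (26095/284447) -> (284447/26095): both odd, 26095 mod 4 = 3, 284447 mod 4 = 3, so the flip contributes -1; sign now -1
(284447/26095): 284447 mod 26095 = 23497, so (284447/26095) = (23497/26095)
flip (23497/26095) -> (26095/23497): both odd, 23497 mod 4 = 1, 26095 mod 4 = 3, so the flip contributes +1; sign now -1
(26095/23497): 26095 mod 23497 = 2598, so (26095/23497) = (2598/23497)
factor out 2^1: 2598 = 2^1·1299; with 23497 mod 8 = 1, (2/23497) = +1; sign now -1; continue with (1299/23497)
flip (1299/23497) -> (23497/1299): both odd, 1299 mod 4 = 3, 23497 mod 4 = 1, so the flip contributes +1; sign now -1
(23497/1299): 23497 mod 1299 = 115, so (23497/1299) = (115/1299)
flip (115/1299) -> (1299/115): both odd, 115 mod 4 = 3, 1299 mod 4 = 3, so the flip contributes -1; sign now +1
(1299/115): 1299 mod 115 = 34, so (1299/115) = (34/115)
factor out 2^1: 34 = 2^1·17; with 115 mod 8 = 3, (2/115) = -1; sign now -1; continue with (17/115)
flip (17/115) -> (115/17): both odd, 17 mod 4 = 1, 115 mod 4 = 3, so the flip contributes +1; sign now -1
(115/17): 115 mod 17 = 13, so (115/17) = (13/17)
flip (13/17) -> (17/13): both odd, 13 mod 4 = 1, 17 mod 4 = 1, so the flip contributes +1; sign now -1
(17/13): 17 mod 13 = 4, so (17/13) = (4/13)
factor out 2^2: 4 = 2^2·1; with 13 mod 8 = 5, (2/13) = -1; sign now -1; continue with (1/13)
reached (1/13) = 1, so the symbol is -1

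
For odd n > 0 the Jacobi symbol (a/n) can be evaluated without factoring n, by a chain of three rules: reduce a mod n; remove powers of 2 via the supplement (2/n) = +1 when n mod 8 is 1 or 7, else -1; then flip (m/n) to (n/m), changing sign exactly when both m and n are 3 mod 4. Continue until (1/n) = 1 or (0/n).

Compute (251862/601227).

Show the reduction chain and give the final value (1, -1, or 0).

factor out 2^1: 251862 = 2^1·125931; with 601227 mod 8 = 3, (2/601227) = -1; sign now -1; continue with (125931/601227)
flip (125931/601227) -> (601227/125931): both odd, 125931 mod 4 = 3, 601227 mod 4 = 3, so the flip contributes -1; sign now +1
(601227/125931): 601227 mod 125931 = 97503, so (601227/125931) = (97503/125931)
flip (97503/125931) -> (125931/97503): both odd, 97503 mod 4 = 3, 125931 mod 4 = 3, so the flip contributes -1; sign now -1
(125931/97503): 125931 mod 97503 = 28428, so (125931/97503) = (28428/97503)
factor out 2^2: 28428 = 2^2·7107; with 97503 mod 8 = 7, (2/97503) = +1; sign now -1; continue with (7107/97503)
flip (7107/97503) -> (97503/7107): both odd, 7107 mod 4 = 3, 97503 mod 4 = 3, so the flip contributes -1; sign now +1
(97503/7107): 97503 mod 7107 = 5112, so (97503/7107) = (5112/7107)
factor out 2^3: 5112 = 2^3·639; with 7107 mod 8 = 3, (2/7107) = -1; sign now -1; continue with (639/7107)
flip (639/7107) -> (7107/639): both odd, 639 mod 4 = 3, 7107 mod 4 = 3, so the flip contributes -1; sign now +1
(7107/639): 7107 mod 639 = 78, so (7107/639) = (78/639)
factor out 2^1: 78 = 2^1·39; with 639 mod 8 = 7, (2/639) = +1; sign now +1; continue with (39/639)
flip (39/639) -> (639/39): both odd, 39 mod 4 = 3, 639 mod 4 = 3, so the flip contributes -1; sign now -1
(639/39): 639 mod 39 = 15, so (639/39) = (15/39)
flip (15/39) -> (39/15): both odd, 15 mod 4 = 3, 39 mod 4 = 3, so the flip contributes -1; sign now +1
(39/15): 39 mod 15 = 9, so (39/15) = (9/15)
flip (9/15) -> (15/9): both odd, 9 mod 4 = 1, 15 mod 4 = 3, so the flip contributes +1; sign now +1
(15/9): 15 mod 9 = 6, so (15/9) = (6/9)
factor out 2^1: 6 = 2^1·3; with 9 mod 8 = 1, (2/9) = +1; sign now +1; continue with (3/9)
flip (3/9) -> (9/3): both odd, 3 mod 4 = 3, 9 mod 4 = 1, so the flip contributes +1; sign now +1
(9/3): 9 mod 3 = 0, so (9/3) = (0/3)
reached (0/3); gcd(a, n) > 1, so (0/3) = 0 and the symbol is 0

0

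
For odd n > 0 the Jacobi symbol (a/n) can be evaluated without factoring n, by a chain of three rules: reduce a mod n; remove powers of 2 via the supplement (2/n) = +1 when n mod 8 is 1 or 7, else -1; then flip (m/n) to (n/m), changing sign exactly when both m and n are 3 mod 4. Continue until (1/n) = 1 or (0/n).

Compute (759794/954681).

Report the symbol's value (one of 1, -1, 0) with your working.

759794 = 2^1·379897; (2/954681) = +1 since 954681 mod 8 = 1, so (759794/954681) = (+1)^1·(379897/954681); sign now +1
reciprocity: (379897/954681) = +1·(954681/379897) since 379897 mod 4 = 1, 954681 mod 4 = 1; sign now +1
(954681/379897) = (194887/379897)   [reduce mod 379897]
reciprocity: (194887/379897) = +1·(379897/194887) since 194887 mod 4 = 3, 379897 mod 4 = 1; sign now +1
(379897/194887) = (185010/194887)   [reduce mod 194887]
185010 = 2^1·92505; (2/194887) = +1 since 194887 mod 8 = 7, so (185010/194887) = (+1)^1·(92505/194887); sign now +1
reciprocity: (92505/194887) = +1·(194887/92505) since 92505 mod 4 = 1, 194887 mod 4 = 3; sign now +1
(194887/92505) = (9877/92505)   [reduce mod 92505]
reciprocity: (9877/92505) = +1·(92505/9877) since 9877 mod 4 = 1, 92505 mod 4 = 1; sign now +1
(92505/9877) = (3612/9877)   [reduce mod 9877]
3612 = 2^2·903; (2/9877) = -1 since 9877 mod 8 = 5, so (3612/9877) = (-1)^2·(903/9877); sign now +1
reciprocity: (903/9877) = +1·(9877/903) since 903 mod 4 = 3, 9877 mod 4 = 1; sign now +1
(9877/903) = (847/903)   [reduce mod 903]
reciprocity: (847/903) = -1·(903/847) since 847 mod 4 = 3, 903 mod 4 = 3; sign now -1
(903/847) = (56/847)   [reduce mod 847]
56 = 2^3·7; (2/847) = +1 since 847 mod 8 = 7, so (56/847) = (+1)^3·(7/847); sign now -1
reciprocity: (7/847) = -1·(847/7) since 7 mod 4 = 3, 847 mod 4 = 3; sign now +1
(847/7) = (0/7)   [reduce mod 7]
(0/7) = 0   [gcd(a, n) > 1]; final value = 0

0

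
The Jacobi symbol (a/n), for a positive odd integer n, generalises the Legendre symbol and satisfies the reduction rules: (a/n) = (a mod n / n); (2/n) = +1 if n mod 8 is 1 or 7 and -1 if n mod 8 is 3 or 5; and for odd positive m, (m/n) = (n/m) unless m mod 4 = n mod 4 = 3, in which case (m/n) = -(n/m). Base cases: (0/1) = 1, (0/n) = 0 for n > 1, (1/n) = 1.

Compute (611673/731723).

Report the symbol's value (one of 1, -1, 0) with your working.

1

flip (611673/731723) -> (731723/611673): both odd, 611673 mod 4 = 1, 731723 mod 4 = 3, so the flip contributes +1; sign now +1
(731723/611673): 731723 mod 611673 = 120050, so (731723/611673) = (120050/611673)
factor out 2^1: 120050 = 2^1·60025; with 611673 mod 8 = 1, (2/611673) = +1; sign now +1; continue with (60025/611673)
flip (60025/611673) -> (611673/60025): both odd, 60025 mod 4 = 1, 611673 mod 4 = 1, so the flip contributes +1; sign now +1
(611673/60025): 611673 mod 60025 = 11423, so (611673/60025) = (11423/60025)
flip (11423/60025) -> (60025/11423): both odd, 11423 mod 4 = 3, 60025 mod 4 = 1, so the flip contributes +1; sign now +1
(60025/11423): 60025 mod 11423 = 2910, so (60025/11423) = (2910/11423)
factor out 2^1: 2910 = 2^1·1455; with 11423 mod 8 = 7, (2/11423) = +1; sign now +1; continue with (1455/11423)
flip (1455/11423) -> (11423/1455): both odd, 1455 mod 4 = 3, 11423 mod 4 = 3, so the flip contributes -1; sign now -1
(11423/1455): 11423 mod 1455 = 1238, so (11423/1455) = (1238/1455)
factor out 2^1: 1238 = 2^1·619; with 1455 mod 8 = 7, (2/1455) = +1; sign now -1; continue with (619/1455)
flip (619/1455) -> (1455/619): both odd, 619 mod 4 = 3, 1455 mod 4 = 3, so the flip contributes -1; sign now +1
(1455/619): 1455 mod 619 = 217, so (1455/619) = (217/619)
flip (217/619) -> (619/217): both odd, 217 mod 4 = 1, 619 mod 4 = 3, so the flip contributes +1; sign now +1
(619/217): 619 mod 217 = 185, so (619/217) = (185/217)
flip (185/217) -> (217/185): both odd, 185 mod 4 = 1, 217 mod 4 = 1, so the flip contributes +1; sign now +1
(217/185): 217 mod 185 = 32, so (217/185) = (32/185)
factor out 2^5: 32 = 2^5·1; with 185 mod 8 = 1, (2/185) = +1; sign now +1; continue with (1/185)
reached (1/185) = 1, so the symbol is +1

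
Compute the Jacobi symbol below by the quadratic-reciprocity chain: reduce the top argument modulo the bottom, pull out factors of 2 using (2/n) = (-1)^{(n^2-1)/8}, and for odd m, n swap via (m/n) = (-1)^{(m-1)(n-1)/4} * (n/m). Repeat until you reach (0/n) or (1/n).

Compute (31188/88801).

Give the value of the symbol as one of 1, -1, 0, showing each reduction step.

31188 = 2^2·7797; (2/88801) = +1 since 88801 mod 8 = 1, so (31188/88801) = (+1)^2·(7797/88801); sign now +1
reciprocity: (7797/88801) = +1·(88801/7797) since 7797 mod 4 = 1, 88801 mod 4 = 1; sign now +1
(88801/7797) = (3034/7797)   [reduce mod 7797]
3034 = 2^1·1517; (2/7797) = -1 since 7797 mod 8 = 5, so (3034/7797) = (-1)^1·(1517/7797); sign now -1
reciprocity: (1517/7797) = +1·(7797/1517) since 1517 mod 4 = 1, 7797 mod 4 = 1; sign now -1
(7797/1517) = (212/1517)   [reduce mod 1517]
212 = 2^2·53; (2/1517) = -1 since 1517 mod 8 = 5, so (212/1517) = (-1)^2·(53/1517); sign now -1
reciprocity: (53/1517) = +1·(1517/53) since 53 mod 4 = 1, 1517 mod 4 = 1; sign now -1
(1517/53) = (33/53)   [reduce mod 53]
reciprocity: (33/53) = +1·(53/33) since 33 mod 4 = 1, 53 mod 4 = 1; sign now -1
(53/33) = (20/33)   [reduce mod 33]
20 = 2^2·5; (2/33) = +1 since 33 mod 8 = 1, so (20/33) = (+1)^2·(5/33); sign now -1
reciprocity: (5/33) = +1·(33/5) since 5 mod 4 = 1, 33 mod 4 = 1; sign now -1
(33/5) = (3/5)   [reduce mod 5]
reciprocity: (3/5) = +1·(5/3) since 3 mod 4 = 3, 5 mod 4 = 1; sign now -1
(5/3) = (2/3)   [reduce mod 3]
2 = 2^1·1; (2/3) = -1 since 3 mod 8 = 3, so (2/3) = (-1)^1·(1/3); sign now +1
(1/3) = 1; final value = sign = +1

1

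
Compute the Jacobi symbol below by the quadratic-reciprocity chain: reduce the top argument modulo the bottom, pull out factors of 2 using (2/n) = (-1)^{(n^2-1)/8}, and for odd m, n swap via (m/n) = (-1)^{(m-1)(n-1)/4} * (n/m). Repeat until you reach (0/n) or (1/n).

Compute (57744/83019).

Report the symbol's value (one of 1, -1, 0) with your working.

0

57744 = 2^4·3609; (2/83019) = -1 since 83019 mod 8 = 3, so (57744/83019) = (-1)^4·(3609/83019); sign now +1
reciprocity: (3609/83019) = +1·(83019/3609) since 3609 mod 4 = 1, 83019 mod 4 = 3; sign now +1
(83019/3609) = (12/3609)   [reduce mod 3609]
12 = 2^2·3; (2/3609) = +1 since 3609 mod 8 = 1, so (12/3609) = (+1)^2·(3/3609); sign now +1
reciprocity: (3/3609) = +1·(3609/3) since 3 mod 4 = 3, 3609 mod 4 = 1; sign now +1
(3609/3) = (0/3)   [reduce mod 3]
(0/3) = 0   [gcd(a, n) > 1]; final value = 0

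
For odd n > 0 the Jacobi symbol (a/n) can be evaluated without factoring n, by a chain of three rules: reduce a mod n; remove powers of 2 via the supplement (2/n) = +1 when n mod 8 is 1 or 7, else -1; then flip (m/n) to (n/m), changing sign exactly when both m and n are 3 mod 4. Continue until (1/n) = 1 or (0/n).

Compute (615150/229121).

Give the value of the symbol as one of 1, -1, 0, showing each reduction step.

(615150/229121) = (156908/229121)   [reduce mod 229121]
156908 = 2^2·39227; (2/229121) = +1 since 229121 mod 8 = 1, so (156908/229121) = (+1)^2·(39227/229121); sign now +1
reciprocity: (39227/229121) = +1·(229121/39227) since 39227 mod 4 = 3, 229121 mod 4 = 1; sign now +1
(229121/39227) = (32986/39227)   [reduce mod 39227]
32986 = 2^1·16493; (2/39227) = -1 since 39227 mod 8 = 3, so (32986/39227) = (-1)^1·(16493/39227); sign now -1
reciprocity: (16493/39227) = +1·(39227/16493) since 16493 mod 4 = 1, 39227 mod 4 = 3; sign now -1
(39227/16493) = (6241/16493)   [reduce mod 16493]
reciprocity: (6241/16493) = +1·(16493/6241) since 6241 mod 4 = 1, 16493 mod 4 = 1; sign now -1
(16493/6241) = (4011/6241)   [reduce mod 6241]
reciprocity: (4011/6241) = +1·(6241/4011) since 4011 mod 4 = 3, 6241 mod 4 = 1; sign now -1
(6241/4011) = (2230/4011)   [reduce mod 4011]
2230 = 2^1·1115; (2/4011) = -1 since 4011 mod 8 = 3, so (2230/4011) = (-1)^1·(1115/4011); sign now +1
reciprocity: (1115/4011) = -1·(4011/1115) since 1115 mod 4 = 3, 4011 mod 4 = 3; sign now -1
(4011/1115) = (666/1115)   [reduce mod 1115]
666 = 2^1·333; (2/1115) = -1 since 1115 mod 8 = 3, so (666/1115) = (-1)^1·(333/1115); sign now +1
reciprocity: (333/1115) = +1·(1115/333) since 333 mod 4 = 1, 1115 mod 4 = 3; sign now +1
(1115/333) = (116/333)   [reduce mod 333]
116 = 2^2·29; (2/333) = -1 since 333 mod 8 = 5, so (116/333) = (-1)^2·(29/333); sign now +1
reciprocity: (29/333) = +1·(333/29) since 29 mod 4 = 1, 333 mod 4 = 1; sign now +1
(333/29) = (14/29)   [reduce mod 29]
14 = 2^1·7; (2/29) = -1 since 29 mod 8 = 5, so (14/29) = (-1)^1·(7/29); sign now -1
reciprocity: (7/29) = +1·(29/7) since 7 mod 4 = 3, 29 mod 4 = 1; sign now -1
(29/7) = (1/7)   [reduce mod 7]
(1/7) = 1; final value = sign = -1

-1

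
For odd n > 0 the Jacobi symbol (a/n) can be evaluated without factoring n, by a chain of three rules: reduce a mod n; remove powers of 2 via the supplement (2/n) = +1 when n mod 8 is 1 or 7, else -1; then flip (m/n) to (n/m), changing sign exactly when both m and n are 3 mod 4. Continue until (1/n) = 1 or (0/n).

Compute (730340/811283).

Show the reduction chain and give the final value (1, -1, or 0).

factor out 2^2: 730340 = 2^2·182585; with 811283 mod 8 = 3, (2/811283) = -1; sign now +1; continue with (182585/811283)
flip (182585/811283) -> (811283/182585): both odd, 182585 mod 4 = 1, 811283 mod 4 = 3, so the flip contributes +1; sign now +1
(811283/182585): 811283 mod 182585 = 80943, so (811283/182585) = (80943/182585)
flip (80943/182585) -> (182585/80943): both odd, 80943 mod 4 = 3, 182585 mod 4 = 1, so the flip contributes +1; sign now +1
(182585/80943): 182585 mod 80943 = 20699, so (182585/80943) = (20699/80943)
flip (20699/80943) -> (80943/20699): both odd, 20699 mod 4 = 3, 80943 mod 4 = 3, so the flip contributes -1; sign now -1
(80943/20699): 80943 mod 20699 = 18846, so (80943/20699) = (18846/20699)
factor out 2^1: 18846 = 2^1·9423; with 20699 mod 8 = 3, (2/20699) = -1; sign now +1; continue with (9423/20699)
flip (9423/20699) -> (20699/9423): both odd, 9423 mod 4 = 3, 20699 mod 4 = 3, so the flip contributes -1; sign now -1
(20699/9423): 20699 mod 9423 = 1853, so (20699/9423) = (1853/9423)
flip (1853/9423) -> (9423/1853): both odd, 1853 mod 4 = 1, 9423 mod 4 = 3, so the flip contributes +1; sign now -1
(9423/1853): 9423 mod 1853 = 158, so (9423/1853) = (158/1853)
factor out 2^1: 158 = 2^1·79; with 1853 mod 8 = 5, (2/1853) = -1; sign now +1; continue with (79/1853)
flip (79/1853) -> (1853/79): both odd, 79 mod 4 = 3, 1853 mod 4 = 1, so the flip contributes +1; sign now +1
(1853/79): 1853 mod 79 = 36, so (1853/79) = (36/79)
factor out 2^2: 36 = 2^2·9; with 79 mod 8 = 7, (2/79) = +1; sign now +1; continue with (9/79)
flip (9/79) -> (79/9): both odd, 9 mod 4 = 1, 79 mod 4 = 3, so the flip contributes +1; sign now +1
(79/9): 79 mod 9 = 7, so (79/9) = (7/9)
flip (7/9) -> (9/7): both odd, 7 mod 4 = 3, 9 mod 4 = 1, so the flip contributes +1; sign now +1
(9/7): 9 mod 7 = 2, so (9/7) = (2/7)
factor out 2^1: 2 = 2^1·1; with 7 mod 8 = 7, (2/7) = +1; sign now +1; continue with (1/7)
reached (1/7) = 1, so the symbol is +1

1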